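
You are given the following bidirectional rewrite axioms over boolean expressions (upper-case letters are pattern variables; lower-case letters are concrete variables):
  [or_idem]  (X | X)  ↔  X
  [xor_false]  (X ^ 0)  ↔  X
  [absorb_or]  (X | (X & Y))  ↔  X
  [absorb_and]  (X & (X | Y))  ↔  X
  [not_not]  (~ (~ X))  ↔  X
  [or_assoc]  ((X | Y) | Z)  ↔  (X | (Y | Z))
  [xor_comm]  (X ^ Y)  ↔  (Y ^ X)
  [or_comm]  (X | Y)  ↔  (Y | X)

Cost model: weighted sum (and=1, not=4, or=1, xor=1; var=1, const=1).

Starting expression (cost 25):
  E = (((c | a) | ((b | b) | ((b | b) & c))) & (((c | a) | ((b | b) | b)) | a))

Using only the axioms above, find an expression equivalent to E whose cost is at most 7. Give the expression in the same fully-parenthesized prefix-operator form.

((c | a) | (b | b))   [cost 7]

step 1: or_idem (→) rewrites (b | b) into b, now (((c | a) | ((b | b) | ((b | b) & c))) & (((c | a) | (b | b)) | a))
step 2: absorb_or (→) rewrites ((b | b) | ((b | b) & c)) into (b | b), now (((c | a) | (b | b)) & (((c | a) | (b | b)) | a))
step 3: absorb_and (→) rewrites (((c | a) | (b | b)) & (((c | a) | (b | b)) | a)) into ((c | a) | (b | b)), reaching cost 7 (bound 7)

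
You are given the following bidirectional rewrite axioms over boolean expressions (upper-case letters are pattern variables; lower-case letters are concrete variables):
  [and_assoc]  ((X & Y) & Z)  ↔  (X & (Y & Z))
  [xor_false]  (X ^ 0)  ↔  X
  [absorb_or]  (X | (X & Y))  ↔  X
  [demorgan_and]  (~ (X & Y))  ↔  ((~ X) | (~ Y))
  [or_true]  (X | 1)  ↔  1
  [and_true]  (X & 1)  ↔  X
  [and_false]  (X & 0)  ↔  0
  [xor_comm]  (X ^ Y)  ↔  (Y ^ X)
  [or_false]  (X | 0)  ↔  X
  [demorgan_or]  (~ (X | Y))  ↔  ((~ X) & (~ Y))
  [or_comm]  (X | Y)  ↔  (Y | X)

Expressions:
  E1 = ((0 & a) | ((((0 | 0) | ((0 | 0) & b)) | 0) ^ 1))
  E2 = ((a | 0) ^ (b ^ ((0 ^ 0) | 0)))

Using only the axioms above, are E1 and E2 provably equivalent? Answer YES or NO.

NO

All listed rules preserve value, hence provable equivalence implies equal values everywhere; look for a separating assignment.
a=0, b=0 gives E1 ↦ 1, E2 ↦ 0; values differ ⇒ not provably equivalent.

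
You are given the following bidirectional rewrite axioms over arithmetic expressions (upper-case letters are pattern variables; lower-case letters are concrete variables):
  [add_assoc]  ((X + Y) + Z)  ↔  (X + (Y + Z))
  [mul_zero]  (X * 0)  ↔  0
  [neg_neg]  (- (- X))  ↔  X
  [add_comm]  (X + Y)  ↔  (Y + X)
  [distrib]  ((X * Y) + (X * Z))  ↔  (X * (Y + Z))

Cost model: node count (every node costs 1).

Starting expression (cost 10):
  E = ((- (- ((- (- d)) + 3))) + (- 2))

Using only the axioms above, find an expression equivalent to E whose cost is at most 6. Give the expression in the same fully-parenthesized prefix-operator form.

1. [add_comm →] ((- (- ((- (- d)) + 3))) + (- 2))  →  ((- 2) + (- (- ((- (- d)) + 3))))
2. [neg_neg →] (- (- d))  →  d;  E = ((- 2) + (- (- (d + 3))))
3. [neg_neg →] (- (- (d + 3)))  →  (d + 3);  cost 6 ≤ 6, done

((- 2) + (d + 3))   [cost 6]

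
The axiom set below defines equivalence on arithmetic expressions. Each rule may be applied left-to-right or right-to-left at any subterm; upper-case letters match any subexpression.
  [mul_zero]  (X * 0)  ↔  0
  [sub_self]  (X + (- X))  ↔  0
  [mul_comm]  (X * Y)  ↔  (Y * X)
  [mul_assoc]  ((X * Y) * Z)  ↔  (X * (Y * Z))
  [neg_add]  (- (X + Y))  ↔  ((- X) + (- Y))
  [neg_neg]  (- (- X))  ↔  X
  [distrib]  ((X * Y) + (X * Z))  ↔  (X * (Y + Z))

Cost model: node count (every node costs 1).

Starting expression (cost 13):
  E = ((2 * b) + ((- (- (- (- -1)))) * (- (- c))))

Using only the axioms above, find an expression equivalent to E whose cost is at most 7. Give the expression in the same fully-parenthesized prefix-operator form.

step 1: neg_neg (→) rewrites (- (- (- (- -1)))) into (- (- -1)), now ((2 * b) + ((- (- -1)) * (- (- c))))
step 2: neg_neg (→) rewrites (- (- c)) into c, now ((2 * b) + ((- (- -1)) * c))
step 3: neg_neg (→) rewrites (- (- -1)) into -1, reaching cost 7 (bound 7)

((2 * b) + (-1 * c))   [cost 7]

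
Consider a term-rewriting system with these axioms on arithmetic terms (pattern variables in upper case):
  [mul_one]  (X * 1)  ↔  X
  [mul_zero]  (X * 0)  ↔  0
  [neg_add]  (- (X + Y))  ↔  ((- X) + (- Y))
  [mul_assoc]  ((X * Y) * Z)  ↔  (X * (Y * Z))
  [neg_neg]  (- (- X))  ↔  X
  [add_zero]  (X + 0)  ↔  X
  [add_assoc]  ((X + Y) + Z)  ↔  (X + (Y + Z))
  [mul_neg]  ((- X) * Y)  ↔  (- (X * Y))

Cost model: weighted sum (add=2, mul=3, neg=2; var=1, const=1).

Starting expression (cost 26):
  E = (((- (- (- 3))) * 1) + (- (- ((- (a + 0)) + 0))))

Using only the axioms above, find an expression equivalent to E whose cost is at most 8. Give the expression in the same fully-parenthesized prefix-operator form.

((- 3) + (- a))   [cost 8]

(1) (- (- ((- (a + 0)) + 0)))  =[neg_neg →]=  ((- (a + 0)) + 0)    ⊢ (((- (- (- 3))) * 1) + ((- (a + 0)) + 0))
(2) ((- (- (- 3))) * 1)  =[mul_one →]=  (- (- (- 3)))    ⊢ ((- (- (- 3))) + ((- (a + 0)) + 0))
(3) (a + 0)  =[add_zero →]=  a    ⊢ ((- (- (- 3))) + ((- a) + 0))
(4) ((- a) + 0)  =[add_zero →]=  (- a)    ⊢ ((- (- (- 3))) + (- a))
(5) (- (- (- 3)))  =[neg_neg →]=  (- 3)    ⊢ cost 8, within 8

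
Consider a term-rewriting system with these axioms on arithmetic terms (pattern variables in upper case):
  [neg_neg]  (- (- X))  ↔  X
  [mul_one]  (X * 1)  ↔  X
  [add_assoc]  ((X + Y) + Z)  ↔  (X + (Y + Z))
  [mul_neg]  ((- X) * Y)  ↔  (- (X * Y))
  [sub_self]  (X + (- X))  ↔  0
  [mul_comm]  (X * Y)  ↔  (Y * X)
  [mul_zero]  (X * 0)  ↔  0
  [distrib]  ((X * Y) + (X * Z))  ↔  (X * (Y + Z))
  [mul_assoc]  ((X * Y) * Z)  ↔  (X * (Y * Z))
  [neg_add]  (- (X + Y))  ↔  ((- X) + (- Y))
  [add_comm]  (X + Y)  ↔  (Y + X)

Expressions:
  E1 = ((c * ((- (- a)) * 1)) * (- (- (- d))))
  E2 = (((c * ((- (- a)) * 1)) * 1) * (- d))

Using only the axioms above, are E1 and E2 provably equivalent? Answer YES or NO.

YES

(1) (- (- a))  =[neg_neg →]=  a    ⊢ ((c * (a * 1)) * (- (- (- d))))
(2) (- (- d))  =[neg_neg →]=  d    ⊢ ((c * (a * 1)) * (- d))
(3) (a * 1)  =[mul_one →]=  a    ⊢ ((c * a) * (- d))
(4) (c * a)  =[mul_one ←]=  ((c * a) * 1)    ⊢ (((c * a) * 1) * (- d))
(5) a  =[mul_one ←]=  (a * 1)    ⊢ (((c * (a * 1)) * 1) * (- d))
(6) a  =[neg_neg ←]=  (- (- a))    ⊢ E2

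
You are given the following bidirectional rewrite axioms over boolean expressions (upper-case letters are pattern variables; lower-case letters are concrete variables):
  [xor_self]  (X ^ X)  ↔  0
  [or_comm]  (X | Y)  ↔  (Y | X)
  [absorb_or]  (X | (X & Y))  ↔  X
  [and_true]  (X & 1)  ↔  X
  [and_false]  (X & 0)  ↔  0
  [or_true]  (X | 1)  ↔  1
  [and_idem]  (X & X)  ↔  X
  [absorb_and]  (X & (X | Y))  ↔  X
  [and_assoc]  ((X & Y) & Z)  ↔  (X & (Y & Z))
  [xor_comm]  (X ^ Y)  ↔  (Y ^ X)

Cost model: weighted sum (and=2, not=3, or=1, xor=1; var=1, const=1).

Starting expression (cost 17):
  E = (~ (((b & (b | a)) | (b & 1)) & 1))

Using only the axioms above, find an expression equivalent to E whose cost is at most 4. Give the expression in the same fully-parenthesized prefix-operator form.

(~ b)   [cost 4]

1. [absorb_and →] (b & (b | a))  →  b;  E = (~ ((b | (b & 1)) & 1))
2. [and_true →] ((b | (b & 1)) & 1)  →  (b | (b & 1));  E = (~ (b | (b & 1)))
3. [absorb_or →] (b | (b & 1))  →  b;  cost 4 ≤ 4, done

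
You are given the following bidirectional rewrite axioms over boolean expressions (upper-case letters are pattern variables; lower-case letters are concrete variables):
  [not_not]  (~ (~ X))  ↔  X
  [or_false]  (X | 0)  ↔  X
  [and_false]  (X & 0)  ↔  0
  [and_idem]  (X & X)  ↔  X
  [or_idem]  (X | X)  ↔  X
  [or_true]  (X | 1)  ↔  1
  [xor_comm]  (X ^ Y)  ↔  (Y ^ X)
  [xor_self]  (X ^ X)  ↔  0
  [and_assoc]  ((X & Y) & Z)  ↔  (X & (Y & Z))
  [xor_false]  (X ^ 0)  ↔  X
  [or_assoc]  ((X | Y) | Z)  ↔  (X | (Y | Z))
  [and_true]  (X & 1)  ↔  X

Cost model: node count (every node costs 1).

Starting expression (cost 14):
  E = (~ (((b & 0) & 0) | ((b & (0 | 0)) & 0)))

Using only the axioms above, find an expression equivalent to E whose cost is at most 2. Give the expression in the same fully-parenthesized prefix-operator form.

(~ 0)   [cost 2]

1. [or_false →] (0 | 0)  →  0;  E = (~ (((b & 0) & 0) | ((b & 0) & 0)))
2. [or_idem →] (((b & 0) & 0) | ((b & 0) & 0))  →  ((b & 0) & 0);  E = (~ ((b & 0) & 0))
3. [and_false →] (b & 0)  →  0;  E = (~ (0 & 0))
4. [and_idem →] (0 & 0)  →  0;  cost 2 ≤ 2, done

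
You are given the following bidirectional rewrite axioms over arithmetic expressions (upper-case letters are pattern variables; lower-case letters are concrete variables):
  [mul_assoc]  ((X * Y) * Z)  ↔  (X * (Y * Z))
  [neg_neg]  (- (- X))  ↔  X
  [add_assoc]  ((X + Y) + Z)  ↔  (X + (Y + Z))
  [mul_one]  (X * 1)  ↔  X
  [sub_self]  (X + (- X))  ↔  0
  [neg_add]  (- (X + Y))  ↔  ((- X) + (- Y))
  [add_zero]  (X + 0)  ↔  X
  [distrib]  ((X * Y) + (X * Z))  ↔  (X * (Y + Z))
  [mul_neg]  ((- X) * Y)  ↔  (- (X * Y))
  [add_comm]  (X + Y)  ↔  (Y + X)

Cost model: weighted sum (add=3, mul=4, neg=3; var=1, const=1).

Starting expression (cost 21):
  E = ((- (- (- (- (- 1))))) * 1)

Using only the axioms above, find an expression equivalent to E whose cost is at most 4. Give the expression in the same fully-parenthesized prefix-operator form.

(- 1)   [cost 4]

1. [mul_one →] ((- (- (- (- (- 1))))) * 1)  →  (- (- (- (- (- 1)))))
2. [neg_neg →] (- (- (- (- (- 1)))))  →  (- (- (- 1)))
3. [neg_neg →] (- (- (- 1)))  →  (- 1);  cost 4 ≤ 4, done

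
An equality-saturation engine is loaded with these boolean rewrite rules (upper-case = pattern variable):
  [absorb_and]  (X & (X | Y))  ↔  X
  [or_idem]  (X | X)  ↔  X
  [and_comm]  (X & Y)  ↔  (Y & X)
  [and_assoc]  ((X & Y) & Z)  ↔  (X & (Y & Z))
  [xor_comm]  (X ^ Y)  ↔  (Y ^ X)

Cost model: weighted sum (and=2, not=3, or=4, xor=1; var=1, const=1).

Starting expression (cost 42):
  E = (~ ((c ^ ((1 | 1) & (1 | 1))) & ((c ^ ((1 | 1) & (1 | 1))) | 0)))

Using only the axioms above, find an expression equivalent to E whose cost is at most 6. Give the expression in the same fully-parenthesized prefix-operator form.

(1) ((c ^ ((1 | 1) & (1 | 1))) & ((c ^ ((1 | 1) & (1 | 1))) | 0))  =[absorb_and →]=  (c ^ ((1 | 1) & (1 | 1)))    ⊢ (~ (c ^ ((1 | 1) & (1 | 1))))
(2) (1 | 1)  =[or_idem →]=  1    ⊢ (~ (c ^ (1 & (1 | 1))))
(3) (1 & (1 | 1))  =[absorb_and →]=  1    ⊢ cost 6, within 6

(~ (c ^ 1))   [cost 6]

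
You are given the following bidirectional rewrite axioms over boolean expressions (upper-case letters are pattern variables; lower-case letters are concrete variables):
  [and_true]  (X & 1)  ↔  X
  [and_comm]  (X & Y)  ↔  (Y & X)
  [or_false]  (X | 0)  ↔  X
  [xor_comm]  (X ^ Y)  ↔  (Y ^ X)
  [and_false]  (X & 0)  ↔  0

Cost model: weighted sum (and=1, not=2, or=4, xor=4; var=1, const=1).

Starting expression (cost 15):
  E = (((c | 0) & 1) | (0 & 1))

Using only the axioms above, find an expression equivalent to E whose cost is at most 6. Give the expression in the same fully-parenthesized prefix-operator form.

1. [and_true →] ((c | 0) & 1)  →  (c | 0);  E = ((c | 0) | (0 & 1))
2. [and_true →] (0 & 1)  →  0;  E = ((c | 0) | 0)
3. [or_false →] (c | 0)  →  c;  cost 6 ≤ 6, done

(c | 0)   [cost 6]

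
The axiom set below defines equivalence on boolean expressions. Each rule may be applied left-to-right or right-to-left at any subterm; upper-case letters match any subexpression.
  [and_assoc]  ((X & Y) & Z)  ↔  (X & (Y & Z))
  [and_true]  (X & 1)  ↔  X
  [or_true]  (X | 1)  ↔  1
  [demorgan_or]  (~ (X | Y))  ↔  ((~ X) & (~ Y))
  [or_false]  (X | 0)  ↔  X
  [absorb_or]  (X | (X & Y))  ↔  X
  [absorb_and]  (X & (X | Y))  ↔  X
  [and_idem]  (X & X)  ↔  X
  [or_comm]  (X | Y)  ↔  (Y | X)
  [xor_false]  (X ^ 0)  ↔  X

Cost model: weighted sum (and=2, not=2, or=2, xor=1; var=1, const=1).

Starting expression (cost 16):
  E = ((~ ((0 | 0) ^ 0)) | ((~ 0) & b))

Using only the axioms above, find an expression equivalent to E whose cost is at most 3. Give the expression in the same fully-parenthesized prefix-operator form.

1. [or_false →] (0 | 0)  →  0;  E = ((~ (0 ^ 0)) | ((~ 0) & b))
2. [xor_false →] (0 ^ 0)  →  0;  E = ((~ 0) | ((~ 0) & b))
3. [absorb_or →] ((~ 0) | ((~ 0) & b))  →  (~ 0);  cost 3 ≤ 3, done

(~ 0)   [cost 3]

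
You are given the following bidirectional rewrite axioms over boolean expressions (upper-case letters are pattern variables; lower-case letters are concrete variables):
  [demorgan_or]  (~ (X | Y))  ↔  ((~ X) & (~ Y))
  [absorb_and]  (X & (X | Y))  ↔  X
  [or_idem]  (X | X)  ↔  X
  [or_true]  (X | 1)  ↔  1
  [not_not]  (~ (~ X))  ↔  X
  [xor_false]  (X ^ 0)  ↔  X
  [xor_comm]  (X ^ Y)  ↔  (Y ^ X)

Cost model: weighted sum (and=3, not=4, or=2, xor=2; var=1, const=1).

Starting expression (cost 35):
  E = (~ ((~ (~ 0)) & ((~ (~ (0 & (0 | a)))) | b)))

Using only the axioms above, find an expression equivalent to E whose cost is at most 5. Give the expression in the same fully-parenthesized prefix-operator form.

(~ 0)   [cost 5]

step 1: absorb_and (→) rewrites (0 & (0 | a)) into 0, now (~ ((~ (~ 0)) & ((~ (~ 0)) | b)))
step 2: absorb_and (→) rewrites ((~ (~ 0)) & ((~ (~ 0)) | b)) into (~ (~ 0)), now (~ (~ (~ 0)))
step 3: not_not (→) rewrites (~ (~ 0)) into 0, reaching cost 5 (bound 5)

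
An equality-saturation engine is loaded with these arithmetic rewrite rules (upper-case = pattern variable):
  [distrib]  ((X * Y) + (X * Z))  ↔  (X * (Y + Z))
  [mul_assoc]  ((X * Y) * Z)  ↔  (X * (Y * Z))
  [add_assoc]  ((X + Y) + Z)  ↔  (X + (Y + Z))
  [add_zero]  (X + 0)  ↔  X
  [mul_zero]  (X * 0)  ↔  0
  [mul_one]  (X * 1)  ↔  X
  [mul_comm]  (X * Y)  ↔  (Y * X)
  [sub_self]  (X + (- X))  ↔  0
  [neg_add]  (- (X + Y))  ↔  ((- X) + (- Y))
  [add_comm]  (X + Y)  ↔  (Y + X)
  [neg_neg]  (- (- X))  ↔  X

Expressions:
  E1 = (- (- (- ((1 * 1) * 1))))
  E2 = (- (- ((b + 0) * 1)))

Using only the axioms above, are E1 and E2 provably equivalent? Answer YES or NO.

NO

The axioms are sound identities: if E1 ↔* E2 then E1 and E2 evaluate identically under any assignment.
Under b=0: E1 evaluates to -1, E2 to 0. Distinct ⇒ no rewrite sequence connects them.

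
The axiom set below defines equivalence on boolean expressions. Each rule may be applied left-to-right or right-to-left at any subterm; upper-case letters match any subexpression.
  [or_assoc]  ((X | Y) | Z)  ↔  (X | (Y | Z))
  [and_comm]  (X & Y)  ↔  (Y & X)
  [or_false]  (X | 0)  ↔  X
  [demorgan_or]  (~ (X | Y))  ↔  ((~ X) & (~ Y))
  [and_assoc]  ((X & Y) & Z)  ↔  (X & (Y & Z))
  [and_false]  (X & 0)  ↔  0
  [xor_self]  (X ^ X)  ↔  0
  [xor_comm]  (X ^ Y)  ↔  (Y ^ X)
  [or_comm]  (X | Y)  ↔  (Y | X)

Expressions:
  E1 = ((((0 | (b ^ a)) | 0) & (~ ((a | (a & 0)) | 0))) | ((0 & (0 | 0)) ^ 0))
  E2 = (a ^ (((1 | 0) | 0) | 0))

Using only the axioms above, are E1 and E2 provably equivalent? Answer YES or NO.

The axioms are sound identities: if E1 ↔* E2 then E1 and E2 evaluate identically under any assignment.
Under a=0, b=0: E1 evaluates to 0, E2 to 1. Distinct ⇒ no rewrite sequence connects them.

NO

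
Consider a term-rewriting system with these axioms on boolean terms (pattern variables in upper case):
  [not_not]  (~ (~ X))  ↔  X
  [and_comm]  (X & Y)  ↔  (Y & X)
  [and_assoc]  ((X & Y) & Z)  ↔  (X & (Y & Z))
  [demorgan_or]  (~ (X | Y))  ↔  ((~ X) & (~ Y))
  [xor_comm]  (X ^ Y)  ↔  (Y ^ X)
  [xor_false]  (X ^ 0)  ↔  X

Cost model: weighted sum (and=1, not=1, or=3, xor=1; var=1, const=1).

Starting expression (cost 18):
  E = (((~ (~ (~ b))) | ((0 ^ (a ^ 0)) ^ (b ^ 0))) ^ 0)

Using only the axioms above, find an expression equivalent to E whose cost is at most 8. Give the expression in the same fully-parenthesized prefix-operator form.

((~ b) | (b ^ a))   [cost 8]

1. [xor_false →] (((~ (~ (~ b))) | ((0 ^ (a ^ 0)) ^ (b ^ 0))) ^ 0)  →  ((~ (~ (~ b))) | ((0 ^ (a ^ 0)) ^ (b ^ 0)))
2. [xor_comm →] ((0 ^ (a ^ 0)) ^ (b ^ 0))  →  ((b ^ 0) ^ (0 ^ (a ^ 0)));  E = ((~ (~ (~ b))) | ((b ^ 0) ^ (0 ^ (a ^ 0))))
3. [xor_comm →] (0 ^ (a ^ 0))  →  ((a ^ 0) ^ 0);  E = ((~ (~ (~ b))) | ((b ^ 0) ^ ((a ^ 0) ^ 0)))
4. [xor_false →] (a ^ 0)  →  a;  E = ((~ (~ (~ b))) | ((b ^ 0) ^ (a ^ 0)))
5. [not_not →] (~ (~ (~ b)))  →  (~ b);  E = ((~ b) | ((b ^ 0) ^ (a ^ 0)))
6. [xor_false →] (b ^ 0)  →  b;  E = ((~ b) | (b ^ (a ^ 0)))
7. [xor_false →] (a ^ 0)  →  a;  cost 8 ≤ 8, done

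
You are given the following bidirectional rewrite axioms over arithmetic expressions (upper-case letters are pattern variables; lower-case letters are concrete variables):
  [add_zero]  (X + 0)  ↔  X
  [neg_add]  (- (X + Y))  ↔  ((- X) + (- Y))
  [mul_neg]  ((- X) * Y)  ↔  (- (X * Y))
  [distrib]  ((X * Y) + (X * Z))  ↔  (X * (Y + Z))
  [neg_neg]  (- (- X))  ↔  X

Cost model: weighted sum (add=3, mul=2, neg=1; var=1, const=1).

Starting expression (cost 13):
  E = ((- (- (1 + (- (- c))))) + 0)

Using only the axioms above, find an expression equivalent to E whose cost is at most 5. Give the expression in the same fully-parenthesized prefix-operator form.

(1 + c)   [cost 5]

step 1: neg_neg (→) rewrites (- (- (1 + (- (- c))))) into (1 + (- (- c))), now ((1 + (- (- c))) + 0)
step 2: add_zero (→) rewrites ((1 + (- (- c))) + 0) into (1 + (- (- c)))
step 3: neg_neg (→) rewrites (- (- c)) into c, reaching cost 5 (bound 5)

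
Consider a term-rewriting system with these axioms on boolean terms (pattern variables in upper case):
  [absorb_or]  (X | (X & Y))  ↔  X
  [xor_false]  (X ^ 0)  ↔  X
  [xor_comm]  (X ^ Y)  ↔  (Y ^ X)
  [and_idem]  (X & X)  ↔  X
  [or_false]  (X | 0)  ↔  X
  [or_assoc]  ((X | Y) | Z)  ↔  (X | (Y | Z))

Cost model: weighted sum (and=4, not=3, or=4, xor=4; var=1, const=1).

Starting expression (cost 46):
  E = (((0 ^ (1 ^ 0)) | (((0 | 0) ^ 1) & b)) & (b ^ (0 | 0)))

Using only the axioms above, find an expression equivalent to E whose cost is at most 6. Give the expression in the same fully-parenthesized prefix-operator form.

(1) (0 | 0)  =[or_false →]=  0    ⊢ (((0 ^ (1 ^ 0)) | ((0 ^ 1) & b)) & (b ^ (0 | 0)))
(2) (1 ^ 0)  =[xor_false →]=  1    ⊢ (((0 ^ 1) | ((0 ^ 1) & b)) & (b ^ (0 | 0)))
(3) ((0 ^ 1) | ((0 ^ 1) & b))  =[absorb_or →]=  (0 ^ 1)    ⊢ ((0 ^ 1) & (b ^ (0 | 0)))
(4) (0 | 0)  =[or_false →]=  0    ⊢ ((0 ^ 1) & (b ^ 0))
(5) (0 ^ 1)  =[xor_comm →]=  (1 ^ 0)    ⊢ ((1 ^ 0) & (b ^ 0))
(6) (b ^ 0)  =[xor_false →]=  b    ⊢ ((1 ^ 0) & b)
(7) (1 ^ 0)  =[xor_false →]=  1    ⊢ cost 6, within 6

(1 & b)   [cost 6]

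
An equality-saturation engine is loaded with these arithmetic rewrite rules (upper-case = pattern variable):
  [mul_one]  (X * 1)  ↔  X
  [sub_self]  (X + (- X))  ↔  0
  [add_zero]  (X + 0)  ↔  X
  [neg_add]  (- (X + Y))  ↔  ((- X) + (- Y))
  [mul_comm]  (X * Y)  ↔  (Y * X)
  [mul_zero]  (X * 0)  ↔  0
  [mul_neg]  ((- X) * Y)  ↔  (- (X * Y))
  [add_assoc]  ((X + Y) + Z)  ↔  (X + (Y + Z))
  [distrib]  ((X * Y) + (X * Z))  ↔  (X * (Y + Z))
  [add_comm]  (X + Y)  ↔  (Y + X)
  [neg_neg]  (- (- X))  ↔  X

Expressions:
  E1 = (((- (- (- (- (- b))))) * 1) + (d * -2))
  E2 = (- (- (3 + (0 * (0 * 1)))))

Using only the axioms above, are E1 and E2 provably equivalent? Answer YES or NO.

NO

Every axiom is a valid identity, so a rewrite proof would force E1 and E2 to agree under every assignment.
At b=0, d=0: E1 = 0 but E2 = 3; they differ, so no derivation exists.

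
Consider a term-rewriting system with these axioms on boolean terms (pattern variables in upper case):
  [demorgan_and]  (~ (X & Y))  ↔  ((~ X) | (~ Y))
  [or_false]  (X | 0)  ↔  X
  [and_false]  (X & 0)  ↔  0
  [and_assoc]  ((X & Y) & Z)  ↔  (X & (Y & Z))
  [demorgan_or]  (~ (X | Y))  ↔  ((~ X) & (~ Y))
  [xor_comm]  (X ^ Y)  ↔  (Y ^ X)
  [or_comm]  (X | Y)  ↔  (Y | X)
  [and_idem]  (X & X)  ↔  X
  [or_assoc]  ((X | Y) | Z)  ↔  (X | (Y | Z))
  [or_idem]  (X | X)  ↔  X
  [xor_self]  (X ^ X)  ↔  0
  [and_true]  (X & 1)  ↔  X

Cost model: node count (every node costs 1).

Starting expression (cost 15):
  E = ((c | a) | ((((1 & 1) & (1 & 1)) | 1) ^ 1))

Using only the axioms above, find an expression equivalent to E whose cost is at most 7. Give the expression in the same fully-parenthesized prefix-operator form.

((c | a) | (1 ^ 1))   [cost 7]

1. [and_idem →] ((1 & 1) & (1 & 1))  →  (1 & 1);  E = ((c | a) | (((1 & 1) | 1) ^ 1))
2. [and_idem →] (1 & 1)  →  1;  E = ((c | a) | ((1 | 1) ^ 1))
3. [or_idem →] (1 | 1)  →  1;  cost 7 ≤ 7, done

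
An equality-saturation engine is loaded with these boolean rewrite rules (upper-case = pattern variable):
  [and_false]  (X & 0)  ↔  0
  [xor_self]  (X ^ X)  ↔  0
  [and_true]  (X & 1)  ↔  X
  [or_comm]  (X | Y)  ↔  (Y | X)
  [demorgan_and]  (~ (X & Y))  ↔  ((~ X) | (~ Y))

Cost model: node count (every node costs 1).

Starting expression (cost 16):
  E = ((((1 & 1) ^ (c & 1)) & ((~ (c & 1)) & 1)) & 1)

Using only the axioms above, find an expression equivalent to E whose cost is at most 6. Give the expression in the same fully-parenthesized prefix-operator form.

step 1: and_true (→) rewrites ((((1 & 1) ^ (c & 1)) & ((~ (c & 1)) & 1)) & 1) into (((1 & 1) ^ (c & 1)) & ((~ (c & 1)) & 1))
step 2: and_true (→) rewrites (c & 1) into c, now (((1 & 1) ^ c) & ((~ (c & 1)) & 1))
step 3: and_true (→) rewrites (c & 1) into c, now (((1 & 1) ^ c) & ((~ c) & 1))
step 4: and_true (→) rewrites ((~ c) & 1) into (~ c), now (((1 & 1) ^ c) & (~ c))
step 5: and_true (→) rewrites (1 & 1) into 1, reaching cost 6 (bound 6)

((1 ^ c) & (~ c))   [cost 6]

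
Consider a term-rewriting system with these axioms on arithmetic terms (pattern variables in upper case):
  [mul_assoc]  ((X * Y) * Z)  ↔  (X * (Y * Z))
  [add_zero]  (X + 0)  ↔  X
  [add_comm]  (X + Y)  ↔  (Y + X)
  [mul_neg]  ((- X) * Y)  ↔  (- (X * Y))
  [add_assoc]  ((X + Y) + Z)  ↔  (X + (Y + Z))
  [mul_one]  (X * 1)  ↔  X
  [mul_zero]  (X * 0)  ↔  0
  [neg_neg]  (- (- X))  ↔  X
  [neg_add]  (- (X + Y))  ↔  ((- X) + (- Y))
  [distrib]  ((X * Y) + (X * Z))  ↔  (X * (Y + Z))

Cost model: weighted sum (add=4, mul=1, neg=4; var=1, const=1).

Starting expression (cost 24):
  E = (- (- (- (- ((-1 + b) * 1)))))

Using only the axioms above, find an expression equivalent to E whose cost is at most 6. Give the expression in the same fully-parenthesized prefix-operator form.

(-1 + b)   [cost 6]

step 1: mul_one (→) rewrites ((-1 + b) * 1) into (-1 + b), now (- (- (- (- (-1 + b)))))
step 2: neg_neg (→) rewrites (- (- (- (-1 + b)))) into (- (-1 + b)), now (- (- (-1 + b)))
step 3: neg_neg (→) rewrites (- (- (-1 + b))) into (-1 + b), reaching cost 6 (bound 6)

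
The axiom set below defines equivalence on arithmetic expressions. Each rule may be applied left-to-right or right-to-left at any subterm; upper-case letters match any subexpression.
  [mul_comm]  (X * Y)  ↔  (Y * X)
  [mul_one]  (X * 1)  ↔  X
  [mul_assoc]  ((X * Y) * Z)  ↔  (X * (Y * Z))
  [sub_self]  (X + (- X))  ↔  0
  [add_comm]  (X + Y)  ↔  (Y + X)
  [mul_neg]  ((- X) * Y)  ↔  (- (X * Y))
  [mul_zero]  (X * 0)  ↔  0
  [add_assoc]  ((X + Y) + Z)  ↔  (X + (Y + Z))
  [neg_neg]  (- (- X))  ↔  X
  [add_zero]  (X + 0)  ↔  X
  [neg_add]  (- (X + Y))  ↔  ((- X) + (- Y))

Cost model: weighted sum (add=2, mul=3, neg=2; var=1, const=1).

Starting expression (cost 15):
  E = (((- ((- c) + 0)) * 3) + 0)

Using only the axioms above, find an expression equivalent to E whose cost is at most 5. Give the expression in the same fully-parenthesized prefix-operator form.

(c * 3)   [cost 5]

(1) (((- ((- c) + 0)) * 3) + 0)  =[add_zero →]=  ((- ((- c) + 0)) * 3)
(2) ((- c) + 0)  =[add_zero →]=  (- c)    ⊢ ((- (- c)) * 3)
(3) (- (- c))  =[neg_neg →]=  c    ⊢ cost 5, within 5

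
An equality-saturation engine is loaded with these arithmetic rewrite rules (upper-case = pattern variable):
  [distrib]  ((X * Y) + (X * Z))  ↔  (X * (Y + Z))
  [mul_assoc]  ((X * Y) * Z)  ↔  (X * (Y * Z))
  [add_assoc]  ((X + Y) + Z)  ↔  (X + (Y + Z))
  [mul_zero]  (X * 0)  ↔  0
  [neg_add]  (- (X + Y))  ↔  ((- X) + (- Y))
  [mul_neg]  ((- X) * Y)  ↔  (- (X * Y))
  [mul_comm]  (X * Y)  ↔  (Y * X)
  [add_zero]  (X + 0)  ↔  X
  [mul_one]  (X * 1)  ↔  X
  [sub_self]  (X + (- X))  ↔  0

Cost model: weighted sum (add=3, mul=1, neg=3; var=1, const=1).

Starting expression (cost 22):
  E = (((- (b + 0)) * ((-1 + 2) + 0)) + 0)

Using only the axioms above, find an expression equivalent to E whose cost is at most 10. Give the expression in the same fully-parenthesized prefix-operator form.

((- b) * (-1 + 2))   [cost 10]

step 1: add_zero (→) rewrites (b + 0) into b, now (((- b) * ((-1 + 2) + 0)) + 0)
step 2: add_zero (→) rewrites (((- b) * ((-1 + 2) + 0)) + 0) into ((- b) * ((-1 + 2) + 0))
step 3: add_zero (→) rewrites ((-1 + 2) + 0) into (-1 + 2), reaching cost 10 (bound 10)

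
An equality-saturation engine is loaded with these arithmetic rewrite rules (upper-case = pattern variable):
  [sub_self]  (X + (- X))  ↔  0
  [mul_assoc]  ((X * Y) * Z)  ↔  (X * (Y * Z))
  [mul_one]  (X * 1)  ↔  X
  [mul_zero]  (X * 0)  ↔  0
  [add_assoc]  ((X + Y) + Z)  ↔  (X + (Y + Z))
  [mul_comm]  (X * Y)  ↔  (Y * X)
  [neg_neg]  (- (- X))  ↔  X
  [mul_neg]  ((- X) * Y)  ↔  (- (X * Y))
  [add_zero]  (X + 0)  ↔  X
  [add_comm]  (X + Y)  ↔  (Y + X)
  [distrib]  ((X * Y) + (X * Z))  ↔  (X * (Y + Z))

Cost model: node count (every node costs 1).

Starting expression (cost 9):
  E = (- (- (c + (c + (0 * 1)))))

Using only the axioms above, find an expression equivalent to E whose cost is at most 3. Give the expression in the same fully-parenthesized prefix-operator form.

(c + c)   [cost 3]

step 1: neg_neg (→) rewrites (- (- (c + (c + (0 * 1))))) into (c + (c + (0 * 1)))
step 2: mul_one (→) rewrites (0 * 1) into 0, now (c + (c + 0))
step 3: add_zero (→) rewrites (c + 0) into c, reaching cost 3 (bound 3)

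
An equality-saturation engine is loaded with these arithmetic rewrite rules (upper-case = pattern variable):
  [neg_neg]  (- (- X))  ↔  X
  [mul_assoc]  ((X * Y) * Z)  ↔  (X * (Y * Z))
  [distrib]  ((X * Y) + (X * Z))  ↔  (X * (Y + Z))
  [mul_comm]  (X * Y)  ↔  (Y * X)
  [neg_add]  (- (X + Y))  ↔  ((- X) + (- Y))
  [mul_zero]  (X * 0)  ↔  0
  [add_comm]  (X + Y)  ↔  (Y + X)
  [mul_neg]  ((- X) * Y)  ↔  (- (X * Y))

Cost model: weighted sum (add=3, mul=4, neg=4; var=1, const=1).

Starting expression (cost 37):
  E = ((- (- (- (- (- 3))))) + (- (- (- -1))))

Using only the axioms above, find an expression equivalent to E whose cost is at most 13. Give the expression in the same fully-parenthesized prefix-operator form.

step 1: neg_neg (→) rewrites (- (- (- (- (- 3))))) into (- (- (- 3))), now ((- (- (- 3))) + (- (- (- -1))))
step 2: neg_neg (→) rewrites (- (- (- -1))) into (- -1), now ((- (- (- 3))) + (- -1))
step 3: neg_neg (→) rewrites (- (- 3)) into 3, reaching cost 13 (bound 13)

((- 3) + (- -1))   [cost 13]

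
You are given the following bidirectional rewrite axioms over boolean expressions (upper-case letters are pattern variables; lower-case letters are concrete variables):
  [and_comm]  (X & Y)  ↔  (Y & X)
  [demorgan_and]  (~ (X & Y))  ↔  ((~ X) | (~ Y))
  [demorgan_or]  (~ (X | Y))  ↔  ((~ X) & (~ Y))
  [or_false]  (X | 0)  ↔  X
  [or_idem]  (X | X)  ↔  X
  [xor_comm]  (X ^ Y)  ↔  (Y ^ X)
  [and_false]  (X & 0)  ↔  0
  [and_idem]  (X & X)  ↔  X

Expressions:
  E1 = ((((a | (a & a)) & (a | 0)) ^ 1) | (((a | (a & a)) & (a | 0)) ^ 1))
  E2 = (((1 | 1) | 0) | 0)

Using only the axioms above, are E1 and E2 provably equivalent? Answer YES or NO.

NO

Every axiom is a valid identity, so a rewrite proof would force E1 and E2 to agree under every assignment.
At a=1: E1 = 0 but E2 = 1; they differ, so no derivation exists.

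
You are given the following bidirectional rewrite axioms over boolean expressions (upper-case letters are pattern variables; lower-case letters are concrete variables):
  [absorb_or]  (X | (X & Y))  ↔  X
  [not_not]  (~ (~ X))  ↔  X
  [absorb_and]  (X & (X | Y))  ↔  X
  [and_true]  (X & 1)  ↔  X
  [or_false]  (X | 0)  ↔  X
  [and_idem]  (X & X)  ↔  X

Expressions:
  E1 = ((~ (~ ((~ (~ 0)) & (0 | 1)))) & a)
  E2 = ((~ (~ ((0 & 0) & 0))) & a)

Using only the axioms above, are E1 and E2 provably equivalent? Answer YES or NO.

YES

(1) (~ (~ 0))  =[not_not →]=  0    ⊢ ((~ (~ (0 & (0 | 1)))) & a)
(2) (0 & (0 | 1))  =[absorb_and →]=  0    ⊢ ((~ (~ 0)) & a)
(3) (~ (~ 0))  =[not_not →]=  0    ⊢ (0 & a)
(4) 0  =[and_idem ←]=  (0 & 0)    ⊢ ((0 & 0) & a)
(5) 0  =[and_idem ←]=  (0 & 0)    ⊢ (((0 & 0) & 0) & a)
(6) ((0 & 0) & 0)  =[not_not ←]=  (~ (~ ((0 & 0) & 0)))    ⊢ E2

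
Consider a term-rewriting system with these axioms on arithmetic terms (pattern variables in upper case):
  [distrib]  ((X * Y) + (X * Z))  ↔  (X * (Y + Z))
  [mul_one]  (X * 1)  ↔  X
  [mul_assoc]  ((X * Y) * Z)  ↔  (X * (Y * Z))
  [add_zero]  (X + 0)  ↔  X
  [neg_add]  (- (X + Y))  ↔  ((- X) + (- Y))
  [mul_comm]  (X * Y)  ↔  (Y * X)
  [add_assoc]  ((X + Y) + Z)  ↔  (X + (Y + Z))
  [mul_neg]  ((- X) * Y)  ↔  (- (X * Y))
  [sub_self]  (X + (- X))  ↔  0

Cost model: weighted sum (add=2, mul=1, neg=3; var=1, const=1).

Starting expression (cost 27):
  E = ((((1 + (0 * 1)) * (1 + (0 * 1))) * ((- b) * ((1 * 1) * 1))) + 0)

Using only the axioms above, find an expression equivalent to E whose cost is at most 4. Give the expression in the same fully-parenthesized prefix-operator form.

1. [add_zero →] ((((1 + (0 * 1)) * (1 + (0 * 1))) * ((- b) * ((1 * 1) * 1))) + 0)  →  (((1 + (0 * 1)) * (1 + (0 * 1))) * ((- b) * ((1 * 1) * 1)))
2. [mul_one →] (0 * 1)  →  0;  E = (((1 + (0 * 1)) * (1 + 0)) * ((- b) * ((1 * 1) * 1)))
3. [add_zero →] (1 + 0)  →  1;  E = (((1 + (0 * 1)) * 1) * ((- b) * ((1 * 1) * 1)))
4. [mul_one →] (1 * 1)  →  1;  E = (((1 + (0 * 1)) * 1) * ((- b) * (1 * 1)))
5. [mul_one →] ((1 + (0 * 1)) * 1)  →  (1 + (0 * 1));  E = ((1 + (0 * 1)) * ((- b) * (1 * 1)))
6. [mul_one →] (0 * 1)  →  0;  E = ((1 + 0) * ((- b) * (1 * 1)))
7. [add_zero →] (1 + 0)  →  1;  E = (1 * ((- b) * (1 * 1)))
8. [mul_one →] (1 * 1)  →  1;  E = (1 * ((- b) * 1))
9. [mul_one →] ((- b) * 1)  →  (- b);  E = (1 * (- b))
10. [mul_comm →] (1 * (- b))  →  ((- b) * 1)
11. [mul_neg →] ((- b) * 1)  →  (- (b * 1))
12. [mul_one →] (b * 1)  →  b;  cost 4 ≤ 4, done

(- b)   [cost 4]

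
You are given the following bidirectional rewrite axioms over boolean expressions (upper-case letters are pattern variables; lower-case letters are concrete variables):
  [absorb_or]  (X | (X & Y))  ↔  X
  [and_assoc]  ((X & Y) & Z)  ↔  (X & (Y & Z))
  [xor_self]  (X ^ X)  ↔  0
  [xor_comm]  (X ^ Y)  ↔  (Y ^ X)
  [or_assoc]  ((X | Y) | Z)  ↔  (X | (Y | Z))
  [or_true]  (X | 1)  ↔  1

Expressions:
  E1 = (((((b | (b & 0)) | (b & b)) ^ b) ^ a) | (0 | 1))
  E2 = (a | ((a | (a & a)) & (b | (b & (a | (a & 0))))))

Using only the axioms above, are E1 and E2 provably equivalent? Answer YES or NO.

All listed rules preserve value, hence provable equivalence implies equal values everywhere; look for a separating assignment.
a=0, b=0 gives E1 ↦ 1, E2 ↦ 0; values differ ⇒ not provably equivalent.

NO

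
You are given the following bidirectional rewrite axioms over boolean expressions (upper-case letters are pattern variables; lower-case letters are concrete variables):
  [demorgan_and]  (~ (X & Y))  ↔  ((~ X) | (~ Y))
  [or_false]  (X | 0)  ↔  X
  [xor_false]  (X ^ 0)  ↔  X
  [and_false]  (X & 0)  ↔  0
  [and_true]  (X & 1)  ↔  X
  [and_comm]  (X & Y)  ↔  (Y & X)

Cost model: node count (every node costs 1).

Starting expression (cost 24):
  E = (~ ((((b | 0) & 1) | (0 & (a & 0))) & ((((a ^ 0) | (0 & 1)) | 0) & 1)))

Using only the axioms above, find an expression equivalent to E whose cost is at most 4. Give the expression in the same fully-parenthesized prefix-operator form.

1. [or_false →] (((a ^ 0) | (0 & 1)) | 0)  →  ((a ^ 0) | (0 & 1));  E = (~ ((((b | 0) & 1) | (0 & (a & 0))) & (((a ^ 0) | (0 & 1)) & 1)))
2. [and_true →] ((b | 0) & 1)  →  (b | 0);  E = (~ (((b | 0) | (0 & (a & 0))) & (((a ^ 0) | (0 & 1)) & 1)))
3. [and_false →] (a & 0)  →  0;  E = (~ (((b | 0) | (0 & 0)) & (((a ^ 0) | (0 & 1)) & 1)))
4. [and_true →] (((a ^ 0) | (0 & 1)) & 1)  →  ((a ^ 0) | (0 & 1));  E = (~ (((b | 0) | (0 & 0)) & ((a ^ 0) | (0 & 1))))
5. [xor_false →] (a ^ 0)  →  a;  E = (~ (((b | 0) | (0 & 0)) & (a | (0 & 1))))
6. [and_true →] (0 & 1)  →  0;  E = (~ (((b | 0) | (0 & 0)) & (a | 0)))
7. [or_false →] (a | 0)  →  a;  E = (~ (((b | 0) | (0 & 0)) & a))
8. [and_false →] (0 & 0)  →  0;  E = (~ (((b | 0) | 0) & a))
9. [or_false →] (b | 0)  →  b;  E = (~ ((b | 0) & a))
10. [or_false →] (b | 0)  →  b;  cost 4 ≤ 4, done

(~ (b & a))   [cost 4]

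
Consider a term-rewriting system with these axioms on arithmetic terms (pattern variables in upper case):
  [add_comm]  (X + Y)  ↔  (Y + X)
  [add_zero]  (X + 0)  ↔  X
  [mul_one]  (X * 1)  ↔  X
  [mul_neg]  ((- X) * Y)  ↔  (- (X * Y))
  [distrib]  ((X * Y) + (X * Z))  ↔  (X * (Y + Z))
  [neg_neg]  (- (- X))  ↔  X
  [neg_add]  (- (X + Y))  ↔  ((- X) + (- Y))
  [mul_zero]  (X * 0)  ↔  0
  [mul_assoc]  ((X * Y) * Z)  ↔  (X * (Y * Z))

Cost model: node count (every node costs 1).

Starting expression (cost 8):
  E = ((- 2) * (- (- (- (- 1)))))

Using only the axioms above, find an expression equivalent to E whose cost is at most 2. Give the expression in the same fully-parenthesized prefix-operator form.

(- 2)   [cost 2]

step 1: neg_neg (→) rewrites (- (- (- (- 1)))) into (- (- 1)), now ((- 2) * (- (- 1)))
step 2: neg_neg (→) rewrites (- (- 1)) into 1, now ((- 2) * 1)
step 3: mul_one (→) rewrites ((- 2) * 1) into (- 2), reaching cost 2 (bound 2)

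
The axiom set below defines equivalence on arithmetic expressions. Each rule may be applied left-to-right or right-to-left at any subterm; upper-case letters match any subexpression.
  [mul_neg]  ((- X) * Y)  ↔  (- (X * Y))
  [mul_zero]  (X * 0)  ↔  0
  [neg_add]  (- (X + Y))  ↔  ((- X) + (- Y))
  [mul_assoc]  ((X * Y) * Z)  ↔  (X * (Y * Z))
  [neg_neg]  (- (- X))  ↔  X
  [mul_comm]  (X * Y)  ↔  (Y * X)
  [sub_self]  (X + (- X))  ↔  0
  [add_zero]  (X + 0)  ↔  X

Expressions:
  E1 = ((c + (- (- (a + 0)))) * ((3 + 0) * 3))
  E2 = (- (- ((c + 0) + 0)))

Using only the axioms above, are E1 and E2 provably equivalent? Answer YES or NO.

NO

All listed rules preserve value, hence provable equivalence implies equal values everywhere; look for a separating assignment.
a=0, c=1 gives E1 ↦ 9, E2 ↦ 1; values differ ⇒ not provably equivalent.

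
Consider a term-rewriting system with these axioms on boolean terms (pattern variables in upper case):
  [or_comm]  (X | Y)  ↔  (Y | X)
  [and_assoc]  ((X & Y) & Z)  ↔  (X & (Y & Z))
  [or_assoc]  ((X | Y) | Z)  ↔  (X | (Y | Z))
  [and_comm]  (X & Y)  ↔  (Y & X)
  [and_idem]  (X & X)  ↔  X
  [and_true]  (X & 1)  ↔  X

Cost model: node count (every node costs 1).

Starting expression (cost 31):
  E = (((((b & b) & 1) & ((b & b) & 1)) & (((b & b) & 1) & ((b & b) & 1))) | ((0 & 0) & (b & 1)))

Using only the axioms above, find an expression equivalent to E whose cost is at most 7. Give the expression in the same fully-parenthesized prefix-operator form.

step 1: and_idem (→) rewrites ((((b & b) & 1) & ((b & b) & 1)) & (((b & b) & 1) & ((b & b) & 1))) into (((b & b) & 1) & ((b & b) & 1)), now ((((b & b) & 1) & ((b & b) & 1)) | ((0 & 0) & (b & 1)))
step 2: and_idem (→) rewrites (((b & b) & 1) & ((b & b) & 1)) into ((b & b) & 1), now (((b & b) & 1) | ((0 & 0) & (b & 1)))
step 3: and_idem (→) rewrites (b & b) into b, now ((b & 1) | ((0 & 0) & (b & 1)))
step 4: and_idem (→) rewrites (0 & 0) into 0, now ((b & 1) | (0 & (b & 1)))
step 5: or_comm (→) rewrites ((b & 1) | (0 & (b & 1))) into ((0 & (b & 1)) | (b & 1))
step 6: and_true (→) rewrites (b & 1) into b, reaching cost 7 (bound 7)

((0 & b) | (b & 1))   [cost 7]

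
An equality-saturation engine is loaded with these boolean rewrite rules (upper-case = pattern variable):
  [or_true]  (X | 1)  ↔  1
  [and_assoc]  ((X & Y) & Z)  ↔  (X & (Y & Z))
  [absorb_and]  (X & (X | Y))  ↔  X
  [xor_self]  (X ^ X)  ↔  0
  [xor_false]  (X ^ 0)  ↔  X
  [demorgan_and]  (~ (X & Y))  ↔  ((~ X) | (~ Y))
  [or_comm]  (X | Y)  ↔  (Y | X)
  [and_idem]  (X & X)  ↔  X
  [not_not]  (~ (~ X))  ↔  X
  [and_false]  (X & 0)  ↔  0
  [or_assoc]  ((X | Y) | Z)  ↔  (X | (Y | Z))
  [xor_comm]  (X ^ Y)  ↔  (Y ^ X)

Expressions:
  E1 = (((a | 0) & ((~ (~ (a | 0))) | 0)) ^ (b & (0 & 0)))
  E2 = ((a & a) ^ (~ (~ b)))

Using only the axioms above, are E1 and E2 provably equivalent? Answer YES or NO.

NO

The axioms are sound identities: if E1 ↔* E2 then E1 and E2 evaluate identically under any assignment.
Under a=0, b=1: E1 evaluates to 0, E2 to 1. Distinct ⇒ no rewrite sequence connects them.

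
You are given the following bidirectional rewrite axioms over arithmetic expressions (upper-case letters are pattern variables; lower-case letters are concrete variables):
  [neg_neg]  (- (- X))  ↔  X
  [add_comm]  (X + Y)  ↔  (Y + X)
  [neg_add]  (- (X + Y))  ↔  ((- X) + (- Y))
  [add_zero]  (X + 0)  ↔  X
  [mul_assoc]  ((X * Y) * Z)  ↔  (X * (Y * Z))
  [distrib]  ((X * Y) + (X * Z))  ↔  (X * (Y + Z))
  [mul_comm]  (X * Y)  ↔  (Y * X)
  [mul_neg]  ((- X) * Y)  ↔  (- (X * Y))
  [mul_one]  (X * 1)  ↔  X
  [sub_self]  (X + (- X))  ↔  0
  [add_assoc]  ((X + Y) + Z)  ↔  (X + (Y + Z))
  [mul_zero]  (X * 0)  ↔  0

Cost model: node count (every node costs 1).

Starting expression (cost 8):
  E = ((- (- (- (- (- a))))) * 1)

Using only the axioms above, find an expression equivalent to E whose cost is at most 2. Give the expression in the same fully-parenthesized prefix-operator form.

(- a)   [cost 2]

step 1: mul_one (→) rewrites ((- (- (- (- (- a))))) * 1) into (- (- (- (- (- a)))))
step 2: neg_neg (→) rewrites (- (- (- (- a)))) into (- (- a)), now (- (- (- a)))
step 3: neg_neg (→) rewrites (- (- a)) into a, reaching cost 2 (bound 2)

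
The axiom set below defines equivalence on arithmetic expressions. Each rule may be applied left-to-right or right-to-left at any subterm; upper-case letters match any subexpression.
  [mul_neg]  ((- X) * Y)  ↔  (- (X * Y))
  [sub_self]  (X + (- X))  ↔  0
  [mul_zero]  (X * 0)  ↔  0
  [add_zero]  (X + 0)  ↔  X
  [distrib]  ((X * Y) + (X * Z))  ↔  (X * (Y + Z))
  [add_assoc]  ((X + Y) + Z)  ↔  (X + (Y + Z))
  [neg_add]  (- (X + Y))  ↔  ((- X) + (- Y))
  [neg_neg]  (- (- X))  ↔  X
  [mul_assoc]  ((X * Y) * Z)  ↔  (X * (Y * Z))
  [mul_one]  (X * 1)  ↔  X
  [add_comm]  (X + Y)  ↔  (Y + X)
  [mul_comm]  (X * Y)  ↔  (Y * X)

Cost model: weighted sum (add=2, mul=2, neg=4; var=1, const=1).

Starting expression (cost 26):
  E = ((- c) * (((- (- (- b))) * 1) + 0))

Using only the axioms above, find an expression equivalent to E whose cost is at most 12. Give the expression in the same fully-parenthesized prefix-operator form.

(1) (- (- b))  =[neg_neg →]=  b    ⊢ ((- c) * (((- b) * 1) + 0))
(2) ((- b) * 1)  =[mul_one →]=  (- b)    ⊢ ((- c) * ((- b) + 0))
(3) ((- b) + 0)  =[add_zero →]=  (- b)    ⊢ cost 12, within 12

((- c) * (- b))   [cost 12]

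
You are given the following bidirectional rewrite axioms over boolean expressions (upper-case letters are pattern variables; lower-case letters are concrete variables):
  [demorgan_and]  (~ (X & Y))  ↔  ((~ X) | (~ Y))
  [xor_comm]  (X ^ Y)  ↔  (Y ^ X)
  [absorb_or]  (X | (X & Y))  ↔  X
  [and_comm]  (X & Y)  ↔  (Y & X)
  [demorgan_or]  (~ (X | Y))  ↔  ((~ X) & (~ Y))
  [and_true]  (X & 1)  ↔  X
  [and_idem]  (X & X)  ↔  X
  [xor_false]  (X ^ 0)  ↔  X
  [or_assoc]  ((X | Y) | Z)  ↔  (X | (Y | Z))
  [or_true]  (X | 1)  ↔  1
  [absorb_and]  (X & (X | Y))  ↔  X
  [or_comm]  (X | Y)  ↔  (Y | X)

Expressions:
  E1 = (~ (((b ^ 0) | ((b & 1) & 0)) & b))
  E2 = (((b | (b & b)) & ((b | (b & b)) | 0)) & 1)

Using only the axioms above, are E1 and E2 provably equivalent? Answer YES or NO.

Every axiom is a valid identity, so a rewrite proof would force E1 and E2 to agree under every assignment.
At b=0: E1 = 1 but E2 = 0; they differ, so no derivation exists.

NO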